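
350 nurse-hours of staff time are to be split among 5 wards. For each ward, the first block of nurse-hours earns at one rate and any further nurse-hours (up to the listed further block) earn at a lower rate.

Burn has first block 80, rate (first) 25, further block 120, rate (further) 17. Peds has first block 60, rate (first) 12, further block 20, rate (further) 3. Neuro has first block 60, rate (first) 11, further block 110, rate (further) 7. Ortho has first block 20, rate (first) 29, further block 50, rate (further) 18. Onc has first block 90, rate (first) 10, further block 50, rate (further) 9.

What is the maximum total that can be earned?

6460

Rank every tier by rate: Ortho/T1 29 > Burn/T1 25 > Ortho/T2 18 > Burn/T2 17 > Peds/T1 12 > Neuro/T1 11 > Onc/T1 10 > Onc/T2 9 > Neuro/T2 7 > Peds/T2 3.
Ortho/T1 (29): +20 — 330 left.
Burn/T1 (25): +80 — 250 left.
Ortho/T2 (18): +50 — 200 left.
Fill Burn T2 block (120 at 17) — 80 left.
Peds T1 at 12: fill all 60 — 20 left.
20 remain; put them into Neuro T1 at 11.
Total = 29×20 + 25×80 + 18×50 + 17×120 + 12×60 + 11×20 = 6460.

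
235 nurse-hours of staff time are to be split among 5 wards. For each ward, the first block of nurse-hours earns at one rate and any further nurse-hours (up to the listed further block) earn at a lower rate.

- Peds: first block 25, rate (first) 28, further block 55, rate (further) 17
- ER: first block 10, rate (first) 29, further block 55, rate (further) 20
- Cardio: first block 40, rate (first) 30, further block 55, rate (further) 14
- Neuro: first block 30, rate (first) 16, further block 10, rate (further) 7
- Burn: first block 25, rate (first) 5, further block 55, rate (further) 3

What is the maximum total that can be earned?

4985

Order all 10 blocks by rate: Cardio/first 30 > ER/first 29 > Peds/first 28 > ER/second 20 > Peds/second 17 > Neuro/first 16 > Cardio/second 14 > Neuro/second 7 > Burn/first 5 > Burn/second 3.
Cardio/first (30): +40 — 195 left.
ER first at 29: fill all 10 — 185 left.
Peds first at 28: fill all 25 — 160 left.
ER/second (20): +55 — 105 left.
Fill Peds second block (55 at 17) — 50 left.
Neuro first at 16: fill all 30 — 20 left.
20 remain; put them into Cardio second at 14.
Total = 30×40 + 29×10 + 28×25 + 20×55 + 17×55 + 16×30 + 14×20 = 4985.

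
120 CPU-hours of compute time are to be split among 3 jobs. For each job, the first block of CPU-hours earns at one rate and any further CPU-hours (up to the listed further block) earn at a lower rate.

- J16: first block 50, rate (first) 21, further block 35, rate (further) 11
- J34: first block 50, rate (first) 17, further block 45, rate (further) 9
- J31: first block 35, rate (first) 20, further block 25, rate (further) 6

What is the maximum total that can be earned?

Treat each block as its own option and order by rate: J16/T1 21 > J31/T1 20 > J34/T1 17 > J16/T2 11 > J34/T2 9 > J31/T2 6.
Fill J16 T1 block (50 at 21) → 70 left.
Fill J31 T1 block (35 at 20) → 35 left.
J34/T1: +35 of 50 at 17; pool empty.
Total = 21×50 + 20×35 + 17×35 = 2345.

2345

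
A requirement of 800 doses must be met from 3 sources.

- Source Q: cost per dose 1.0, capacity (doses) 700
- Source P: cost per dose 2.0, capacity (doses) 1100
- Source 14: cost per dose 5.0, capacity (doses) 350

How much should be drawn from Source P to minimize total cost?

100

Fill from the cheapest source first.
Take 700 from Source Q at 1.0 ; need 100 more.
Source P (2.0): take the remaining 100 ; done.
Source 14: unused.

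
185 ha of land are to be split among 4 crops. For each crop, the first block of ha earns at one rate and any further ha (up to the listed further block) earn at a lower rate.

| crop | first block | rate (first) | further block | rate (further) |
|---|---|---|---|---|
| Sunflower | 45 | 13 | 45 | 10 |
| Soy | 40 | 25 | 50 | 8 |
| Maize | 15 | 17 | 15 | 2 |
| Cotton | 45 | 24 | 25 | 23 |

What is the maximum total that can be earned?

Order all 8 blocks by rate: Soy/T1 25 > Cotton/T1 24 > Cotton/T2 23 > Maize/T1 17 > Sunflower/T1 13 > Sunflower/T2 10 > Soy/T2 8 > Maize/T2 2.
Fill Soy T1 block (40 at 25) ; 145 left.
Cotton/T1 (24): +45 ; 100 left.
Fill Cotton T2 block (25 at 23) ; 75 left.
Maize T1 at 17: fill all 15 ; 60 left.
Sunflower/T1 (13): +45 ; 15 left.
Sunflower T2 at 10: only 15 left, fill 15.
Total = 25×40 + 24×45 + 23×25 + 17×15 + 13×45 + 10×15 = 3645.

3645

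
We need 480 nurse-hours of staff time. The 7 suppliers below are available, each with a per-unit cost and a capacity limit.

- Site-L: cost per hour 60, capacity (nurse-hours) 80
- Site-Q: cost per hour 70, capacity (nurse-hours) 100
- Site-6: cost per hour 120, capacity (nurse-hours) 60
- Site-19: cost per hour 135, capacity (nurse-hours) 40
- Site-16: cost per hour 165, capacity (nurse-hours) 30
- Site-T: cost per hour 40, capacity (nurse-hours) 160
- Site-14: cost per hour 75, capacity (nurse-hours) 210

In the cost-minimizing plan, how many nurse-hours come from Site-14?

Cheapest first:
Site-T at 40: take all 160 nurse-hours → 320 still needed.
Take 80 from Site-L at 60 → need 240 more.
Site-Q at 70: take all 100 nurse-hours → 140 still needed.
Site-14 (75): take the remaining 140 → done.
Site-6, Site-19, Site-16: unused.

140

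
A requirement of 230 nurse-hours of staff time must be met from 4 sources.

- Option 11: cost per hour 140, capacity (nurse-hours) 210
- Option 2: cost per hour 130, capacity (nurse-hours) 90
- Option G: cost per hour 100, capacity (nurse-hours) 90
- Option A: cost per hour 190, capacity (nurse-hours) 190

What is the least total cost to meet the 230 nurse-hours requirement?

27700

Fill from the cheapest source first.
Option G (100): use full 90 → 140 nurse-hours to go.
Option 2 (130): use full 90 → 50 nurse-hours to go.
Option 11 at 140: take 50 of its 210 → requirement met.
Option A: unused.
Cost = 90×100 + 90×130 + 50×140 = 27700.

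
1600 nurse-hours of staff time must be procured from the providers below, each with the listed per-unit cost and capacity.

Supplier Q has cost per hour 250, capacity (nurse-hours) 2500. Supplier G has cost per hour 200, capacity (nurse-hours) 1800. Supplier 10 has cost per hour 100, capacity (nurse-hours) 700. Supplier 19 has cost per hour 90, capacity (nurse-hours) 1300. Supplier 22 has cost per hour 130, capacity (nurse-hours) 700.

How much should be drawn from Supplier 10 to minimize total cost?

Fill from the cheapest provider first.
Supplier 19 (90): use full 1300 → 300 nurse-hours to go.
Supplier 10 (100): take the remaining 300 → done.
Supplier 22, Supplier G, Supplier Q: unused.

300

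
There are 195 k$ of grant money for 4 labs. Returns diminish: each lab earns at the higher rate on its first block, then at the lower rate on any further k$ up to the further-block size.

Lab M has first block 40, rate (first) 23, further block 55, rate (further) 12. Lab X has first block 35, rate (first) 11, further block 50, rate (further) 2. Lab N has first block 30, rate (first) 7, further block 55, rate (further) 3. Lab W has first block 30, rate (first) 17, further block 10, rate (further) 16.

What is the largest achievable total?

2810

Treat each block as its own option and order by rate: Lab M/T1 23 > Lab W/T1 17 > Lab W/T2 16 > Lab M/T2 12 > Lab X/T1 11 > Lab N/T1 7 > Lab N/T2 3 > Lab X/T2 2.
Lab M/T1 (23): +40 — 155 left.
Lab W/T1 (17): +30 — 125 left.
Lab W/T2 (16): +10 — 115 left.
Lab M/T2 (12): +55 — 60 left.
Lab X T1 at 11: fill all 35 — 25 left.
25 remain; put them into Lab N T1 at 7.
Total = 23×40 + 17×30 + 16×10 + 12×55 + 11×35 + 7×25 = 2810.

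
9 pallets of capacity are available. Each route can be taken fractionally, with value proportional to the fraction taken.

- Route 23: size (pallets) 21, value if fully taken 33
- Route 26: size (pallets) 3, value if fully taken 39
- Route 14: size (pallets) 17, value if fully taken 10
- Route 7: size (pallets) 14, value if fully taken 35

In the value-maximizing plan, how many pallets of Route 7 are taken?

6

Best value per unit of size first: Route 26 39/3≈13, Route 7 35/14≈2.5, Route 23 33/21≈1.57, Route 14 10/17≈0.588.
Route 26: take in full, 3 pallets for value 39 — 6 left.
Only 6 pallets remain; take 6/14 of Route 7 for value 35×6/14 = 15.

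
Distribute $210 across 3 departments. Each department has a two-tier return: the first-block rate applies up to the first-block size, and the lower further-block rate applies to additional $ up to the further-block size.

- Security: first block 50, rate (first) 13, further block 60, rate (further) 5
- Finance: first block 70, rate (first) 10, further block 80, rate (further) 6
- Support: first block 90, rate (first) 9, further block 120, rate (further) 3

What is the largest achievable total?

2160

Treat each block as its own option and order by rate: Security/first 13 > Finance/first 10 > Support/first 9 > Finance/second 6 > Security/second 5 > Support/second 3.
Security/first (13): +50 — 160 left.
Finance first at 10: fill all 70 — 90 left.
Support first at 9: fill all 90 — 0 left.
Total = 13×50 + 10×70 + 9×90 = 2160.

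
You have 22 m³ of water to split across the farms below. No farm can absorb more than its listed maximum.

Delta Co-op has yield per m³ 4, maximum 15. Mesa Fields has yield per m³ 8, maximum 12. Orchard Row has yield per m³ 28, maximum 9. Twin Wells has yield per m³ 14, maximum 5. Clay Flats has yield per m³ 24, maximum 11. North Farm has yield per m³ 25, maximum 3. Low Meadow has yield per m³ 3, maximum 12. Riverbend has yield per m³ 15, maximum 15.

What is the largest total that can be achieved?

Highest yield per m³ first: Orchard Row 28 > North Farm 25 > Clay Flats 24 > Riverbend 15 > Twin Wells 14 > Mesa Fields 8 > Delta Co-op 4 > Low Meadow 3.
Orchard Row: +9 to 9 (cap) → 13 left.
North Farm takes 3 to reach its cap of 3 → 10 left.
Only 10 left; Clay Flats takes them to reach 10.
Total = 28×9 + 24×10 + 25×3 = 567.

567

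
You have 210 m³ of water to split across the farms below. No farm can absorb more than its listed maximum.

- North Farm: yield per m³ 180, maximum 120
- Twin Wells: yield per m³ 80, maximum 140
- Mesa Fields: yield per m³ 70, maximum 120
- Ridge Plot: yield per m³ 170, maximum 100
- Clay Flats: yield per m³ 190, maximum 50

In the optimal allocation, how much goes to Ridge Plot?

40

Rank by yield per m³: Clay Flats 190 > North Farm 180 > Ridge Plot 170 > Twin Wells 80 > Mesa Fields 70.
Clay Flats: +50 to 50 (cap) ; 160 left.
Give North Farm 120 to hit its cap of 120 ; 40 left.
Ridge Plot: +40 (room for 100) → 40. Pool exhausted.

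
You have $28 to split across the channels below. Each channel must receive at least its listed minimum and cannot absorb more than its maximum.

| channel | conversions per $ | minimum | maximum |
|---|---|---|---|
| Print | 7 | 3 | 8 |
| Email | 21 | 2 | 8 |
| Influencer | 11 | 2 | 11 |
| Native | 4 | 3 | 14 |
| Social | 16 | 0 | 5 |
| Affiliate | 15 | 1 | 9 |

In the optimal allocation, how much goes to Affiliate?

7

Meeting every minimum uses 3+2+2+3+0+1 = 11 $, leaving 17.
Highest conversions per $ first: Email 21 > Social 16 > Affiliate 15 > Influencer 11 > Print 7 > Native 4.
Give Email 6 more to hit its cap of 8 ; 11 left.
Social takes 5 more to reach its cap of 5 ; 6 left.
Only 6 left; Affiliate takes them to reach 7.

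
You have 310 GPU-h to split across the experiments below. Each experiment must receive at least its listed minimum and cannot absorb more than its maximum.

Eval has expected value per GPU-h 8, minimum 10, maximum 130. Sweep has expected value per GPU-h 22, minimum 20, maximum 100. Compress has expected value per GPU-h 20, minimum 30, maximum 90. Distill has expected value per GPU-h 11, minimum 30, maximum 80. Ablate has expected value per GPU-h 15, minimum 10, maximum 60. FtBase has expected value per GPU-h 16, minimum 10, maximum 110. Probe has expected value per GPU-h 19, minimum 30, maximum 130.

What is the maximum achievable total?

5860

Meeting every minimum uses 10+20+30+30+10+10+30 = 140 GPU-h, leaving 170.
Rank by expected value per GPU-h: Sweep 22 > Compress 20 > Probe 19 > FtBase 16 > Ablate 15 > Distill 11 > Eval 8.
Sweep takes 80 more to reach its cap of 100 ; 90 left.
Give Compress 60 more to hit its cap of 90 ; 30 left.
Probe has room for 100 more but only 30 remain, so it gets 60.
Total = 8×10 + 22×100 + 20×90 + 11×30 + 15×10 + 16×10 + 19×60 = 5860.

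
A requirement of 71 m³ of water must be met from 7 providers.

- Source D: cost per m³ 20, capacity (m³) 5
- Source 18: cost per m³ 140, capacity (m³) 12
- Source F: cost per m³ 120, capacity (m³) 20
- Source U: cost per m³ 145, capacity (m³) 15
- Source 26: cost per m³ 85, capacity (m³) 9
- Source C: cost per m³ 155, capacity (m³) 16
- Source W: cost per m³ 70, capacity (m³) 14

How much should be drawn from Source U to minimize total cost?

11

Cheapest first:
Source D (20): use full 5 ; 66 m³ to go.
Source W at 70: take all 14 m³ ; 52 still needed.
Take 9 from Source 26 at 85 ; need 43 more.
Source F (120): use full 20 ; 23 m³ to go.
Take 12 from Source 18 at 140 ; need 11 more.
Source U (145): take the remaining 11 ; done.
Source C: unused.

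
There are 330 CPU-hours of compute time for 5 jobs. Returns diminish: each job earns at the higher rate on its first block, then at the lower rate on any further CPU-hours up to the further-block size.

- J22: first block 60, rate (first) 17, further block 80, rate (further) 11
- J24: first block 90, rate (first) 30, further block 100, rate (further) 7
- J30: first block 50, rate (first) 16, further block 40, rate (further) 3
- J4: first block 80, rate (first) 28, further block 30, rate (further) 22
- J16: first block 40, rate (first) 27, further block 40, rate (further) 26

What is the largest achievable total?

Treat each block as its own option and order by rate: J24/tier1 30 > J4/tier1 28 > J16/tier1 27 > J16/tier2 26 > J4/tier2 22 > J22/tier1 17 > J30/tier1 16 > J22/tier2 11 > J24/tier2 7 > J30/tier2 3.
J24 tier1 at 30: fill all 90 — 240 left.
J4/tier1 (28): +80 — 160 left.
Fill J16 tier1 block (40 at 27) — 120 left.
J16/tier2 (26): +40 — 80 left.
J4 tier2 at 22: fill all 30 — 50 left.
J22/tier1: +50 of 60 at 17; pool empty.
Total = 30×90 + 28×80 + 27×40 + 26×40 + 22×30 + 17×50 = 8570.

8570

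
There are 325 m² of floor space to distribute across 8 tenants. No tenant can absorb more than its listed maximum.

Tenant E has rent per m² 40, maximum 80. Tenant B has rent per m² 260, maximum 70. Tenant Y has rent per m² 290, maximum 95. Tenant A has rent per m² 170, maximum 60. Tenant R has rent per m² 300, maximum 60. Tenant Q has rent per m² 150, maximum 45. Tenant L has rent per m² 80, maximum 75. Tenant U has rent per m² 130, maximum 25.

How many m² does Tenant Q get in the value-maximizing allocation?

40

Order the tenants by rent per m²: Tenant R 300 > Tenant Y 290 > Tenant B 260 > Tenant A 170 > Tenant Q 150 > Tenant U 130 > Tenant L 80 > Tenant E 40.
Give Tenant R 60 to hit its cap of 60 ; 265 left.
Tenant Y: +95 to 95 (cap) ; 170 left.
Tenant B takes 70 to reach its cap of 70 ; 100 left.
Give Tenant A 60 to hit its cap of 60 ; 40 left.
Tenant Q: +40 (room for 45) → 40. Pool exhausted.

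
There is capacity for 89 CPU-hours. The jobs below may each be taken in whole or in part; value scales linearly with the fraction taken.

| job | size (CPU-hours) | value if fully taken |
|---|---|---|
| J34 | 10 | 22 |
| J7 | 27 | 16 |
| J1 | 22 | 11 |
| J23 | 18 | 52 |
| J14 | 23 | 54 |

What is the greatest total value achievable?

149.5

Best value per unit of size first: J23 52/18≈2.89, J14 54/23≈2.35, J34 22/10≈2.2, J7 16/27≈0.593, J1 11/22≈0.5.
J23: take in full, 18 CPU-hours for value 52 — 71 left.
All 23 CPU-hours of J14 fit (value 54) — 48 remain.
All 10 CPU-hours of J34 fit (value 22) — 38 remain.
Take all of J7 (27 CPU-hours, value 16) — 11 CPU-hours left.
11 CPU-hours left: a 11/22 share of J1 gives 11×11/22 = 5.5.
Total value = 149.5.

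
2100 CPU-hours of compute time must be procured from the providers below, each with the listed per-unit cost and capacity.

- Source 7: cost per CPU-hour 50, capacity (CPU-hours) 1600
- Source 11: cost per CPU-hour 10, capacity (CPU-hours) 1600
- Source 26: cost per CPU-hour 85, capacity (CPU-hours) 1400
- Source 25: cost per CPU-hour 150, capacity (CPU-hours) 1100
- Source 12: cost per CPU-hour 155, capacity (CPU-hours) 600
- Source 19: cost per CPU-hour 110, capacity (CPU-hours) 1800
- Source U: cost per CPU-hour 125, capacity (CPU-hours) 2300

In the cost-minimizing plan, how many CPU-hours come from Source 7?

Cheapest first:
Source 11 (10): use full 1600 → 500 CPU-hours to go.
Source 7 at 50: take 500 of its 1600 → requirement met.
Source 26, Source 19, Source U, Source 25, Source 12: unused.

500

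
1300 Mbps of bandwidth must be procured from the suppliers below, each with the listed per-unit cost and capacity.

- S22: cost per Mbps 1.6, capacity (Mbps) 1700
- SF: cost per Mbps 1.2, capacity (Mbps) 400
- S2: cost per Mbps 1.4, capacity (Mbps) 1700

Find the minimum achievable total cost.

Cheapest first:
SF at 1.2: take all 400 Mbps ; 900 still needed.
S2 at 1.4: take 900 of its 1700 ; requirement met.
S22: unused.
Cost = 400×1.2 + 900×1.4 = 1740.

1740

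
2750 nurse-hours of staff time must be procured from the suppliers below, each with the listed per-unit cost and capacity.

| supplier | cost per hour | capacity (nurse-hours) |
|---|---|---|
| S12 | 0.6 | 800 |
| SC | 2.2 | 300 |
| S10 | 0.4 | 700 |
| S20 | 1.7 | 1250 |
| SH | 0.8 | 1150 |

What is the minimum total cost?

1850

Cheapest first:
Take 700 from S10 at 0.4 → need 2050 more.
S12 at 0.6: take all 800 nurse-hours → 1250 still needed.
SH (0.8): use full 1150 → 100 nurse-hours to go.
S20 at 1.7: take 100 of its 1250 → requirement met.
SC: unused.
Cost = 700×0.4 + 800×0.6 + 1150×0.8 + 100×1.7 = 1850.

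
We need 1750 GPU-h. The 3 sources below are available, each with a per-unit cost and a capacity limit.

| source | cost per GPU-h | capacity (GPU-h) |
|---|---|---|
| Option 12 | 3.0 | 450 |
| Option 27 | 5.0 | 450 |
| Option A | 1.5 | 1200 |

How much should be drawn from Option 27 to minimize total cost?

100

Use sources in increasing cost order.
Option A (1.5): use full 1200 → 550 GPU-h to go.
Option 12 (3.0): use full 450 → 100 GPU-h to go.
Option 27 (5.0): take the remaining 100 → done.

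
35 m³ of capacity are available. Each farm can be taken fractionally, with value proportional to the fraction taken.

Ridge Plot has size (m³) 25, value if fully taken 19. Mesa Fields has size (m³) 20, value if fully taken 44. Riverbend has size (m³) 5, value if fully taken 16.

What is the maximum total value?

67.6

Rank by value-to-size ratio: Riverbend 16/5≈3.2, Mesa Fields 44/20≈2.2, Ridge Plot 19/25≈0.76.
Riverbend: take in full, 5 m³ for value 16 ; 30 left.
All 20 m³ of Mesa Fields fit (value 44) ; 10 remain.
Fill the last 10 m³ with part of Ridge Plot: 10/25 of it earns 7.6.
Total value = 67.6.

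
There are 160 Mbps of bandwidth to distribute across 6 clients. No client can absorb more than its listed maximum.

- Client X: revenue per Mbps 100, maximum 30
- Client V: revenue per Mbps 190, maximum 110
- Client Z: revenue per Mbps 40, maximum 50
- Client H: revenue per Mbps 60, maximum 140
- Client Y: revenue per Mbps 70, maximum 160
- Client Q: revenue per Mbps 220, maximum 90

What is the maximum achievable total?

33100

Highest revenue per Mbps first: Client Q 220 > Client V 190 > Client X 100 > Client Y 70 > Client H 60 > Client Z 40.
Give Client Q 90 to hit its cap of 90 ; 70 left.
Only 70 left; Client V takes them to reach 70.
Total = 190×70 + 220×90 = 33100.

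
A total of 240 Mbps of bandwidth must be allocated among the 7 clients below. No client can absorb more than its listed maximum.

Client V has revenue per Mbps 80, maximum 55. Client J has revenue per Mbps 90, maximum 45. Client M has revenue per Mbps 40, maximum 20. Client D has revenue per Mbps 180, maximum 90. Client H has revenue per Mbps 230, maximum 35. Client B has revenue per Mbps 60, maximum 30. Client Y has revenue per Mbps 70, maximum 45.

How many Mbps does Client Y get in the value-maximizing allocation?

15

Highest revenue per Mbps first: Client H 230 > Client D 180 > Client J 90 > Client V 80 > Client Y 70 > Client B 60 > Client M 40.
Give Client H 35 to hit its cap of 35 ; 205 left.
Give Client D 90 to hit its cap of 90 ; 115 left.
Give Client J 45 to hit its cap of 45 ; 70 left.
Client V takes 55 to reach its cap of 55 ; 15 left.
Client Y has room for 45 but only 15 remain, so it gets 15.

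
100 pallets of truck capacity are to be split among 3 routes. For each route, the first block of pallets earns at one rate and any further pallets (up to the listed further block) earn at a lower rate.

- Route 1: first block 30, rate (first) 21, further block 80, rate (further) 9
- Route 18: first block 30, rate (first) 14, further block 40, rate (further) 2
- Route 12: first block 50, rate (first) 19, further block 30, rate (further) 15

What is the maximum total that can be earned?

Rank every tier by rate: Route 1/T1 21 > Route 12/T1 19 > Route 12/T2 15 > Route 18/T1 14 > Route 1/T2 9 > Route 18/T2 2.
Fill Route 1 T1 block (30 at 21) — 70 left.
Route 12 T1 at 19: fill all 50 — 20 left.
20 remain; put them into Route 12 T2 at 15.
Total = 21×30 + 19×50 + 15×20 = 1880.

1880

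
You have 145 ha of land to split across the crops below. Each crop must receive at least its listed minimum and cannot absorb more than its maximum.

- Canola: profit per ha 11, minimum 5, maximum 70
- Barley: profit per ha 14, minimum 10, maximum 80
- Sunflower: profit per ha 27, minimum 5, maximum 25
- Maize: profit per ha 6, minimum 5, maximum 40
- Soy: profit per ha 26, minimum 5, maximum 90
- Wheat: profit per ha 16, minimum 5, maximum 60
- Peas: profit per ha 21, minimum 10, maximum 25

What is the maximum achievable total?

Meeting every minimum uses 5+10+5+5+5+5+10 = 45 ha, leaving 100.
Order the crops by profit per ha: Sunflower 27 > Soy 26 > Peas 21 > Wheat 16 > Barley 14 > Canola 11 > Maize 6.
Give Sunflower 20 more to hit its cap of 25 ; 80 left.
Soy has room for 85 more but only 80 remain, so it gets 85.
Total = 11×5 + 14×10 + 27×25 + 6×5 + 26×85 + 16×5 + 21×10 = 3400.

3400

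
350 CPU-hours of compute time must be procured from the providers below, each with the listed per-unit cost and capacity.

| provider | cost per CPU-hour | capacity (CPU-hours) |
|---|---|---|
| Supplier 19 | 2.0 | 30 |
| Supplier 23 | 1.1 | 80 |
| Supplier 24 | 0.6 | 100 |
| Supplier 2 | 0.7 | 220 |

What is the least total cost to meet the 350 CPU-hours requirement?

Fill from the cheapest provider first.
Supplier 24 (0.6): use full 100 — 250 CPU-hours to go.
Supplier 2 at 0.7: take all 220 CPU-hours — 30 still needed.
Supplier 23 at 1.1: take 30 of its 80 — requirement met.
Supplier 19: unused.
Cost = 100×0.6 + 220×0.7 + 30×1.1 = 247.

247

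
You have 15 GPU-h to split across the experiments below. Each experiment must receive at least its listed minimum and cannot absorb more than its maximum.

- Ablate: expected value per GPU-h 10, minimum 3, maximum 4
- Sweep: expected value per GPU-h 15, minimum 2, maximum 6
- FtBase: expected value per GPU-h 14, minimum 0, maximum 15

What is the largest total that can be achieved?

204

Meeting every minimum uses 3+2+0 = 5 GPU-h, leaving 10.
Highest expected value per GPU-h first: Sweep 15 > FtBase 14 > Ablate 10.
Sweep takes 4 more to reach its cap of 6 — 6 left.
FtBase: +6 (room for 15) → 6. Pool exhausted.
Total = 10×3 + 15×6 + 14×6 = 204.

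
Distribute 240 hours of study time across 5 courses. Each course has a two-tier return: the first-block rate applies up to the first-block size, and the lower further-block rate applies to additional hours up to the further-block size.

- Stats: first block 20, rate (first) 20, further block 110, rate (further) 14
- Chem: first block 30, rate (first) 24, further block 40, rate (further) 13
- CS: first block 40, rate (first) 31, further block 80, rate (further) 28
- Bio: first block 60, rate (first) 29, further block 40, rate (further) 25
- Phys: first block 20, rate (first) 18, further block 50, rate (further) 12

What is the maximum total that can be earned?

6700

Treat each block as its own option and order by rate: CS/first 31 > Bio/first 29 > CS/second 28 > Bio/second 25 > Chem/first 24 > Stats/first 20 > Phys/first 18 > Stats/second 14 > Chem/second 13 > Phys/second 12.
CS/first (31): +40 → 200 left.
Fill Bio first block (60 at 29) → 140 left.
CS second at 28: fill all 80 → 60 left.
Bio/second (25): +40 → 20 left.
20 remain; put them into Chem first at 24.
Total = 31×40 + 29×60 + 28×80 + 25×40 + 24×20 = 6700.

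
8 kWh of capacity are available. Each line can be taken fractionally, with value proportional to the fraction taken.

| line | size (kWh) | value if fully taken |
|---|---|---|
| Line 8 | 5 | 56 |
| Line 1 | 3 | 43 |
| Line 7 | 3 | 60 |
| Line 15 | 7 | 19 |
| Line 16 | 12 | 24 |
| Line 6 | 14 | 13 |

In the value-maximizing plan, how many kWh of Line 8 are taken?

2

Best value per unit of size first: Line 7 60/3≈20, Line 1 43/3≈14.3, Line 8 56/5≈11.2, Line 15 19/7≈2.71, Line 16 24/12≈2, Line 6 13/14≈0.929.
Take all of Line 7 (3 kWh, value 60) — 5 kWh left.
All 3 kWh of Line 1 fit (value 43) — 2 remain.
2 kWh left: a 2/5 share of Line 8 gives 56×2/5 = 22.4.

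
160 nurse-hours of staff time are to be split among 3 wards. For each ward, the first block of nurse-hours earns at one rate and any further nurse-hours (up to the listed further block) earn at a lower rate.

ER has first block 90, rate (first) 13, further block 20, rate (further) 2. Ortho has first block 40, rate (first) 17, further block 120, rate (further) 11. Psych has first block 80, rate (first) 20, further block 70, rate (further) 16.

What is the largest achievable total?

2920

Rank every tier by rate: Psych/tier1 20 > Ortho/tier1 17 > Psych/tier2 16 > ER/tier1 13 > Ortho/tier2 11 > ER/tier2 2.
Psych tier1 at 20: fill all 80 ; 80 left.
Ortho/tier1 (17): +40 ; 40 left.
40 remain; put them into Psych tier2 at 16.
Total = 20×80 + 17×40 + 16×40 = 2920.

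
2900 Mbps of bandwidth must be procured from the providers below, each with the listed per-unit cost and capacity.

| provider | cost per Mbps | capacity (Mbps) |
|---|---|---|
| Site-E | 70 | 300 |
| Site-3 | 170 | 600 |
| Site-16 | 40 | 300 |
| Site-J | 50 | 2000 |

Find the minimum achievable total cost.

184000

Use providers in increasing cost order.
Take 300 from Site-16 at 40 — need 2600 more.
Site-J at 50: take all 2000 Mbps — 600 still needed.
Site-E at 70: take all 300 Mbps — 300 still needed.
Site-3 (170): take the remaining 300 — done.
Cost = 300×40 + 2000×50 + 300×70 + 300×170 = 184000.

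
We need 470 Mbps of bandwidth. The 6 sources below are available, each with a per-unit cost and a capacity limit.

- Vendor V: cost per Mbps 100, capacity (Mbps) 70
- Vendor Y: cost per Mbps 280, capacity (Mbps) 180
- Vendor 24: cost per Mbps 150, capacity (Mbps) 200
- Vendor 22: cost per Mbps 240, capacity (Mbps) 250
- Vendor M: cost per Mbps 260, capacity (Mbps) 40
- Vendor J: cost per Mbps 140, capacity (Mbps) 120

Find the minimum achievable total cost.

73000

Cheapest first:
Take 70 from Vendor V at 100 → need 400 more.
Take 120 from Vendor J at 140 → need 280 more.
Vendor 24 (150): use full 200 → 80 Mbps to go.
Vendor 22 (240): take the remaining 80 → done.
Vendor M, Vendor Y: unused.
Cost = 70×100 + 120×140 + 200×150 + 80×240 = 73000.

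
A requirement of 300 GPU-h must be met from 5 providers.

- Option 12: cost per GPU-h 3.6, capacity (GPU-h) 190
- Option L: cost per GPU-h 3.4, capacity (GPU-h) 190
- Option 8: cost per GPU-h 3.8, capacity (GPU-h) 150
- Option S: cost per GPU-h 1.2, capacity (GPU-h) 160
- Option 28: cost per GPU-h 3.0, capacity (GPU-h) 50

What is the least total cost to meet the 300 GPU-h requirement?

648

Fill from the cheapest provider first.
Take 160 from Option S at 1.2 ; need 140 more.
Option 28 at 3.0: take all 50 GPU-h ; 90 still needed.
Option L at 3.4: take 90 of its 190 ; requirement met.
Option 12, Option 8: unused.
Cost = 160×1.2 + 50×3.0 + 90×3.4 = 648.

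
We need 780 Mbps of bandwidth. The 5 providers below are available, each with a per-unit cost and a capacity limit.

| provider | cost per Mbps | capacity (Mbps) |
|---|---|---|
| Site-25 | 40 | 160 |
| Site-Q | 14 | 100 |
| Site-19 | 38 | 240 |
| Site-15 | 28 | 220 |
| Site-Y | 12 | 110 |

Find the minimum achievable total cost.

22400

Fill from the cheapest provider first.
Site-Y at 12: take all 110 Mbps — 670 still needed.
Site-Q at 14: take all 100 Mbps — 570 still needed.
Site-15 at 28: take all 220 Mbps — 350 still needed.
Site-19 at 38: take all 240 Mbps — 110 still needed.
Site-25 at 40: take 110 of its 160 — requirement met.
Cost = 110×12 + 100×14 + 220×28 + 240×38 + 110×40 = 22400.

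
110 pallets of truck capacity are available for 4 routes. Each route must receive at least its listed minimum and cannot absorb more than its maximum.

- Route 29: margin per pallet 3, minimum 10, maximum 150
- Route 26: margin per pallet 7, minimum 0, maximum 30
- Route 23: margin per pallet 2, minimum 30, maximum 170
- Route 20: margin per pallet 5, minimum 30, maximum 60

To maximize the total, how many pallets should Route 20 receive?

Meeting every minimum uses 10+0+30+30 = 70 pallets, leaving 40.
Order the routes by margin per pallet: Route 26 7 > Route 20 5 > Route 29 3 > Route 23 2.
Route 26: +30 to 30 (cap) ; 10 left.
Only 10 left; Route 20 takes them to reach 40.

40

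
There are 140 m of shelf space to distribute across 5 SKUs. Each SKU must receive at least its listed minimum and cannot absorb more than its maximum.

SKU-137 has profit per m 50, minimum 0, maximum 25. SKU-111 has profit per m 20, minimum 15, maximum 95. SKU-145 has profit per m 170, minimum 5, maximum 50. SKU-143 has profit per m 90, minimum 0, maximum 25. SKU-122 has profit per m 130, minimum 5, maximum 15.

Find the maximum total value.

Meeting every minimum uses 0+15+5+0+5 = 25 m, leaving 115.
Rank by profit per m: SKU-145 170 > SKU-122 130 > SKU-143 90 > SKU-137 50 > SKU-111 20.
SKU-145 takes 45 more to reach its cap of 50 ; 70 left.
Give SKU-122 10 more to hit its cap of 15 ; 60 left.
SKU-143 takes 25 more to reach its cap of 25 ; 35 left.
SKU-137 takes 25 more to reach its cap of 25 ; 10 left.
SKU-111: +10 (room for 80) → 25. Pool exhausted.
Total = 50×25 + 20×25 + 170×50 + 90×25 + 130×15 = 14450.

14450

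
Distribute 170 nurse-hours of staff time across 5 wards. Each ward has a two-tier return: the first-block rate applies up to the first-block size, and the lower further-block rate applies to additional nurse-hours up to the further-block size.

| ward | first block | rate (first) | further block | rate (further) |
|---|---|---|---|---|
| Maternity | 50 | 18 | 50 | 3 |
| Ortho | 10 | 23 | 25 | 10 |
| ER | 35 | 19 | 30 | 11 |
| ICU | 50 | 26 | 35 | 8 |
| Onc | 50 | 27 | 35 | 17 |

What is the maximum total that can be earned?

3995

Treat each block as its own option and order by rate: Onc/tier1 27 > ICU/tier1 26 > Ortho/tier1 23 > ER/tier1 19 > Maternity/tier1 18 > Onc/tier2 17 > ER/tier2 11 > Ortho/tier2 10 > ICU/tier2 8 > Maternity/tier2 3.
Onc/tier1 (27): +50 — 120 left.
ICU tier1 at 26: fill all 50 — 70 left.
Fill Ortho tier1 block (10 at 23) — 60 left.
Fill ER tier1 block (35 at 19) — 25 left.
25 remain; put them into Maternity tier1 at 18.
Total = 27×50 + 26×50 + 23×10 + 19×35 + 18×25 = 3995.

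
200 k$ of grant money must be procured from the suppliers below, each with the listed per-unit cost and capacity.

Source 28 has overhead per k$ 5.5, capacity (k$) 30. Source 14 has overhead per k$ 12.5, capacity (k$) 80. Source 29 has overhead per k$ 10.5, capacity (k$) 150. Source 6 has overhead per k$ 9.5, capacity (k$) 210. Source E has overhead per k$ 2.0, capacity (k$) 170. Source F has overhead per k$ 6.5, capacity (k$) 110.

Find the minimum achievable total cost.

Use suppliers in increasing cost order.
Source E at 2.0: take all 170 k$ ; 30 still needed.
Take 30 from Source 28 at 5.5 ; need 0 more.
Source F, Source 6, Source 29, Source 14: unused.
Cost = 170×2.0 + 30×5.5 = 505.

505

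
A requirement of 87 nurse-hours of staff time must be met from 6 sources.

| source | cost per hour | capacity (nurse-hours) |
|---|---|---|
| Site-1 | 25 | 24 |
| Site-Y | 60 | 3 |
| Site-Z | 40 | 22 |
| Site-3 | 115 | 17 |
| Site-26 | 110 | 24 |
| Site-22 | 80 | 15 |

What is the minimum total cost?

Fill from the cheapest source first.
Site-1 at 25: take all 24 nurse-hours — 63 still needed.
Site-Z (40): use full 22 — 41 nurse-hours to go.
Site-Y at 60: take all 3 nurse-hours — 38 still needed.
Site-22 (80): use full 15 — 23 nurse-hours to go.
Take 23 from Site-26 at 110 to finish.
Site-3: unused.
Cost = 24×25 + 22×40 + 3×60 + 15×80 + 23×110 = 5390.

5390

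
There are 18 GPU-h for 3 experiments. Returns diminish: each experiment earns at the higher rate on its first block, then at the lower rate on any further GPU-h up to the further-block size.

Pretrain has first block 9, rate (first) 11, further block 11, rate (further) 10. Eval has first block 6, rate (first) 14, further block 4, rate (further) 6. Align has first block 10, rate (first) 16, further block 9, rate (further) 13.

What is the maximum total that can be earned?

270

Rank every tier by rate: Align/first 16 > Eval/first 14 > Align/second 13 > Pretrain/first 11 > Pretrain/second 10 > Eval/second 6.
Align first at 16: fill all 10 ; 8 left.
Eval first at 14: fill all 6 ; 2 left.
Align/second: +2 of 9 at 13; pool empty.
Total = 16×10 + 14×6 + 13×2 = 270.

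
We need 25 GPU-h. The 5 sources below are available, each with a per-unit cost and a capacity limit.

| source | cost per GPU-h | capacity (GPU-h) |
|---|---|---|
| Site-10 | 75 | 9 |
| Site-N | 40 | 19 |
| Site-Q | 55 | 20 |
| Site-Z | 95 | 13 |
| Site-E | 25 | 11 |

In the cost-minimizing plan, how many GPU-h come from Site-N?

14

Cheapest first:
Site-E (25): use full 11 — 14 GPU-h to go.
Site-N at 40: take 14 of its 19 — requirement met.
Site-Q, Site-10, Site-Z: unused.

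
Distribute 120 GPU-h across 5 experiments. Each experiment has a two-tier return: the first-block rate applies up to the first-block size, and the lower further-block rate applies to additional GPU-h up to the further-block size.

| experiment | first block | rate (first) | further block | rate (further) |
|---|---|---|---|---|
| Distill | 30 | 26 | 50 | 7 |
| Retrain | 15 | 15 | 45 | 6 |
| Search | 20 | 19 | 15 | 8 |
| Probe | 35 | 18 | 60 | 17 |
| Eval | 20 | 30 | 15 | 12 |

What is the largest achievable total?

Order all 10 blocks by rate: Eval/tier1 30 > Distill/tier1 26 > Search/tier1 19 > Probe/tier1 18 > Probe/tier2 17 > Retrain/tier1 15 > Eval/tier2 12 > Search/tier2 8 > Distill/tier2 7 > Retrain/tier2 6.
Eval/tier1 (30): +20 ; 100 left.
Fill Distill tier1 block (30 at 26) ; 70 left.
Search tier1 at 19: fill all 20 ; 50 left.
Probe/tier1 (18): +35 ; 15 left.
Probe/tier2: +15 of 60 at 17; pool empty.
Total = 30×20 + 26×30 + 19×20 + 18×35 + 17×15 = 2645.

2645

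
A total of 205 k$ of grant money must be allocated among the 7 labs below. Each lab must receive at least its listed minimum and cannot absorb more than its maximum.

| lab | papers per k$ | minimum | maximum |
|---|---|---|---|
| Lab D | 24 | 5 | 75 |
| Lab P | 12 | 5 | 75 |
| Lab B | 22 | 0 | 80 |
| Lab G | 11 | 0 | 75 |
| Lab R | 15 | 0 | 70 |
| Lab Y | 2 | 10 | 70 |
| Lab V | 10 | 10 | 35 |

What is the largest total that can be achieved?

4115

Meeting every minimum uses 5+5+0+0+0+10+10 = 30 k$, leaving 175.
Order the labs by papers per k$: Lab D 24 > Lab B 22 > Lab R 15 > Lab P 12 > Lab G 11 > Lab V 10 > Lab Y 2.
Lab D: +70 to 75 (cap) ; 105 left.
Give Lab B 80 more to hit its cap of 80 ; 25 left.
Lab R has room for 70 more but only 25 remain, so it gets 25.
Total = 24×75 + 12×5 + 22×80 + 15×25 + 2×10 + 10×10 = 4115.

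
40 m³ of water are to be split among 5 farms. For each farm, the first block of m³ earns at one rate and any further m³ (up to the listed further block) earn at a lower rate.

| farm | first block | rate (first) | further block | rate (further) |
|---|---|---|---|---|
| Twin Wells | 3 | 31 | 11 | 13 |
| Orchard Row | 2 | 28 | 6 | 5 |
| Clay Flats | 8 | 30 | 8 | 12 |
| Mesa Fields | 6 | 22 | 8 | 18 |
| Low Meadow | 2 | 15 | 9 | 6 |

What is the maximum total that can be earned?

838

Order all 10 blocks by rate: Twin Wells/T1 31 > Clay Flats/T1 30 > Orchard Row/T1 28 > Mesa Fields/T1 22 > Mesa Fields/T2 18 > Low Meadow/T1 15 > Twin Wells/T2 13 > Clay Flats/T2 12 > Low Meadow/T2 6 > Orchard Row/T2 5.
Fill Twin Wells T1 block (3 at 31) → 37 left.
Clay Flats T1 at 30: fill all 8 → 29 left.
Fill Orchard Row T1 block (2 at 28) → 27 left.
Mesa Fields/T1 (22): +6 → 21 left.
Mesa Fields/T2 (18): +8 → 13 left.
Low Meadow T1 at 15: fill all 2 → 11 left.
Twin Wells/T2 (13): +11 → 0 left.
Total = 31×3 + 30×8 + 28×2 + 22×6 + 18×8 + 15×2 + 13×11 = 838.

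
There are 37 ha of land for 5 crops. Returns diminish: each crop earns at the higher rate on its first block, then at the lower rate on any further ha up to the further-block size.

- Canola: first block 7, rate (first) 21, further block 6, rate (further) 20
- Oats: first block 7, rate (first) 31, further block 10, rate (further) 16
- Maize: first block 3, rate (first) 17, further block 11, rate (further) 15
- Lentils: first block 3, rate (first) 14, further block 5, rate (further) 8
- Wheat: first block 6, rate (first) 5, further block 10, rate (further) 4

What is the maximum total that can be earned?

Order all 10 blocks by rate: Oats/tier1 31 > Canola/tier1 21 > Canola/tier2 20 > Maize/tier1 17 > Oats/tier2 16 > Maize/tier2 15 > Lentils/tier1 14 > Lentils/tier2 8 > Wheat/tier1 5 > Wheat/tier2 4.
Fill Oats tier1 block (7 at 31) — 30 left.
Canola tier1 at 21: fill all 7 — 23 left.
Fill Canola tier2 block (6 at 20) — 17 left.
Fill Maize tier1 block (3 at 17) — 14 left.
Oats/tier2 (16): +10 — 4 left.
Maize tier2 at 15: only 4 left, fill 4.
Total = 31×7 + 21×7 + 20×6 + 17×3 + 16×10 + 15×4 = 755.

755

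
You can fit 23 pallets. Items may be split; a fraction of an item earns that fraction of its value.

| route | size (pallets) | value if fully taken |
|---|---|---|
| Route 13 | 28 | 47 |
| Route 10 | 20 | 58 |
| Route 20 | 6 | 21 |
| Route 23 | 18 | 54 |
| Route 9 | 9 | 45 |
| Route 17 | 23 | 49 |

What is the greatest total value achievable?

90

Best value per unit of size first: Route 9 45/9≈5, Route 20 21/6≈3.5, Route 23 54/18≈3, Route 10 58/20≈2.9, Route 17 49/23≈2.13, Route 13 47/28≈1.68.
Route 9: take in full, 9 pallets for value 45 ; 14 left.
All 6 pallets of Route 20 fit (value 21) ; 8 remain.
Fill the last 8 pallets with part of Route 23: 8/18 of it earns 24.
Total value = 90.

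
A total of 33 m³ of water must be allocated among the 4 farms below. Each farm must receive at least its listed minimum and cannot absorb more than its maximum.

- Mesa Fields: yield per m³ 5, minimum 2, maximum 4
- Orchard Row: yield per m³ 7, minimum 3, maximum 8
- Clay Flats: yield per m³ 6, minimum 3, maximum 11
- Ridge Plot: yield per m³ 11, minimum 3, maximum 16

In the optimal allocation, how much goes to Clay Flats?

7

Meeting every minimum uses 2+3+3+3 = 11 m³, leaving 22.
Order the farms by yield per m³: Ridge Plot 11 > Orchard Row 7 > Clay Flats 6 > Mesa Fields 5.
Ridge Plot: +13 to 16 (cap) ; 9 left.
Orchard Row takes 5 more to reach its cap of 8 ; 4 left.
Clay Flats: +4 (room for 8) → 7. Pool exhausted.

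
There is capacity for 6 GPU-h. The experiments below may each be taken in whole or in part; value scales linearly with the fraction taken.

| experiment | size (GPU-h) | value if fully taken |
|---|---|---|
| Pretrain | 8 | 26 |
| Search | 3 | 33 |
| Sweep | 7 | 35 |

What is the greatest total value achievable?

Sort by value density: Search 33/3≈11, Sweep 35/7≈5, Pretrain 26/8≈3.25.
All 3 GPU-h of Search fit (value 33) — 3 remain.
Fill the last 3 GPU-h with part of Sweep: 3/7 of it earns 15.
Total value = 48.

48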